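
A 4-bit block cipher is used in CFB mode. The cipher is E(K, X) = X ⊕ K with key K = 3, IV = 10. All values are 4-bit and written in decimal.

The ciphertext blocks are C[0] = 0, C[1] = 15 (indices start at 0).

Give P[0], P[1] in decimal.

CFB decryption: P_i = C_i ⊕ E(K, C_{i−1}), with C_{−1} = IV.
P[0]: E(K, 10) = 9; 0 ⊕ 9 = 9.
P[1]: E(K, 0) = 3; 15 ⊕ 3 = 12.

P[0] = 9, P[1] = 12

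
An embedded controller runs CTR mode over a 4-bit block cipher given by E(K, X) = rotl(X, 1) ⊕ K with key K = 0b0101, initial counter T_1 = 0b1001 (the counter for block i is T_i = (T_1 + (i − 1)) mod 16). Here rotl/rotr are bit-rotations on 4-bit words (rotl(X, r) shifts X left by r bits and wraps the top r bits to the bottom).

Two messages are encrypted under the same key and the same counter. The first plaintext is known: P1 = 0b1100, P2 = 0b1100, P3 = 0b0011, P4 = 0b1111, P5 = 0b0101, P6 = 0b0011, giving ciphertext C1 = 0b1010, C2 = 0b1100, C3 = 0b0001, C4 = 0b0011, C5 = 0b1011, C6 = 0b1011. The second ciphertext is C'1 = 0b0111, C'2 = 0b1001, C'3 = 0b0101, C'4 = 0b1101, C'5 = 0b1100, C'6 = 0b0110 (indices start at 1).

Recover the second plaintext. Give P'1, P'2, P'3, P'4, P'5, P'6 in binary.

In CTR with a reused counter, both messages share the same keystream S_i, so C_i ⊕ C'_i = P_i ⊕ P'_i and thus P'_i = P_i ⊕ C_i ⊕ C'_i.
P'1: 0b1100 ⊕ 0b1010 ⊕ 0b0111 = 0b0001.
P'2: 0b1100 ⊕ 0b1100 ⊕ 0b1001 = 0b1001.
P'3: 0b0011 ⊕ 0b0001 ⊕ 0b0101 = 0b0111.
P'4: 0b1111 ⊕ 0b0011 ⊕ 0b1101 = 0b0001.
P'5: 0b0101 ⊕ 0b1011 ⊕ 0b1100 = 0b0010.
P'6: 0b0011 ⊕ 0b1011 ⊕ 0b0110 = 0b1110.

P'1 = 0b0001, P'2 = 0b1001, P'3 = 0b0111, P'4 = 0b0001, P'5 = 0b0010, P'6 = 0b1110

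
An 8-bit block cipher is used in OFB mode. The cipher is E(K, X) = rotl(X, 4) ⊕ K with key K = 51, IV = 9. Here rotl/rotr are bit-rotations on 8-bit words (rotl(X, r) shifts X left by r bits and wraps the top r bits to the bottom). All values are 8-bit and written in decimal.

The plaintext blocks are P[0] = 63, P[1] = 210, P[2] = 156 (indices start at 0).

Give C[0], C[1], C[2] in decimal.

C[0] = 156, C[1] = 219, C[2] = 63

OFB encryption: S_i = E(K, S_{i−1}) with S_{−1} = IV; C_i = P_i ⊕ S_i.
C[0]: S = E(K, 9) = 163; 63 ⊕ 163 = 156.
C[1]: S = E(K, 163) = 9; 210 ⊕ 9 = 219.
C[2]: S = E(K, 9) = 163; 156 ⊕ 163 = 63.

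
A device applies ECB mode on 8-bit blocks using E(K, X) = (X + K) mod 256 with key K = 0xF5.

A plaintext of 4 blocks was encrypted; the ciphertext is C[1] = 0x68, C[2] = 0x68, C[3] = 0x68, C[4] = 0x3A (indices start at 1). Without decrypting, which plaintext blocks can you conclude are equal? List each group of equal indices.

ECB encrypts each block independently with the same key, so equal ciphertext blocks imply equal plaintext blocks.
C[1] = C[2] = C[3] = 0x68, so P[1] = P[2] = P[3].

P[1] = P[2] = P[3]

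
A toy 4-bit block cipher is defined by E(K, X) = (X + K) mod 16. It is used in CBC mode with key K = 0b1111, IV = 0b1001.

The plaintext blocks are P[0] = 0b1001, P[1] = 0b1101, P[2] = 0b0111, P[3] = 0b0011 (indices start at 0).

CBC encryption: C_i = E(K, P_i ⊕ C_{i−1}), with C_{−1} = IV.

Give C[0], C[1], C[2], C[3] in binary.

C[0]: P[0] ⊕ 0b1001 = 0b0000; E(K, 0b0000) = 0b1111.
C[1]: P[1] ⊕ 0b1111 = 0b0010; E(K, 0b0010) = 0b0001.
C[2]: P[2] ⊕ 0b0001 = 0b0110; E(K, 0b0110) = 0b0101.
C[3]: P[3] ⊕ 0b0101 = 0b0110; E(K, 0b0110) = 0b0101.

C[0] = 0b1111, C[1] = 0b0001, C[2] = 0b0101, C[3] = 0b0101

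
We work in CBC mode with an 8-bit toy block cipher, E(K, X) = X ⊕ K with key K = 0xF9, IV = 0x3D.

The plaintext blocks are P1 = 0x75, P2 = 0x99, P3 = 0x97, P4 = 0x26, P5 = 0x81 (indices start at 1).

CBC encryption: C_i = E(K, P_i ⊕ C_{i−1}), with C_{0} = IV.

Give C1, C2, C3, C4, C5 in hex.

C1 = 0xB1, C2 = 0xD1, C3 = 0xBF, C4 = 0x60, C5 = 0x18

C1: P1 ⊕ 0x3D = 0x48; E(K, 0x48) = 0xB1.
C2: P2 ⊕ 0xB1 = 0x28; E(K, 0x28) = 0xD1.
C3: P3 ⊕ 0xD1 = 0x46; E(K, 0x46) = 0xBF.
C4: P4 ⊕ 0xBF = 0x99; E(K, 0x99) = 0x60.
C5: P5 ⊕ 0x60 = 0xE1; E(K, 0xE1) = 0x18.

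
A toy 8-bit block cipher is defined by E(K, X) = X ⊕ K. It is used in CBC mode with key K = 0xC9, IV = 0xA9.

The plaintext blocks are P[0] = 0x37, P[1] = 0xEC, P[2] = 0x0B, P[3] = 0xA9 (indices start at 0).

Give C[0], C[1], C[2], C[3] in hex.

C[0] = 0x57, C[1] = 0x72, C[2] = 0xB0, C[3] = 0xD0

CBC encryption: C_i = E(K, P_i ⊕ C_{i−1}), with C_{−1} = IV.
C[0]: P[0] ⊕ 0xA9 = 0x9E; E(K, 0x9E) = 0x57.
C[1]: P[1] ⊕ 0x57 = 0xBB; E(K, 0xBB) = 0x72.
C[2]: P[2] ⊕ 0x72 = 0x79; E(K, 0x79) = 0xB0.
C[3]: P[3] ⊕ 0xB0 = 0x19; E(K, 0x19) = 0xD0.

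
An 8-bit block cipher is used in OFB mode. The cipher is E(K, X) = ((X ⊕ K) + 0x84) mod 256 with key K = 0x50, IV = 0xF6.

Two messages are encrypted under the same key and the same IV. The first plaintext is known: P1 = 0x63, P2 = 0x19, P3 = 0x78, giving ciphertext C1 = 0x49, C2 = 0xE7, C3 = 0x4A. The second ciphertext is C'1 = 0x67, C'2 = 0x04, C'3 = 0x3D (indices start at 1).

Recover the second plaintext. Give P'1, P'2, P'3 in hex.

P'1 = 0x4D, P'2 = 0xFA, P'3 = 0x0F

In OFB with a reused IV, both messages share the same keystream S_i, so C_i ⊕ C'_i = P_i ⊕ P'_i and thus P'_i = P_i ⊕ C_i ⊕ C'_i.
P'1: 0x63 ⊕ 0x49 ⊕ 0x67 = 0x4D.
P'2: 0x19 ⊕ 0xE7 ⊕ 0x04 = 0xFA.
P'3: 0x78 ⊕ 0x4A ⊕ 0x3D = 0x0F.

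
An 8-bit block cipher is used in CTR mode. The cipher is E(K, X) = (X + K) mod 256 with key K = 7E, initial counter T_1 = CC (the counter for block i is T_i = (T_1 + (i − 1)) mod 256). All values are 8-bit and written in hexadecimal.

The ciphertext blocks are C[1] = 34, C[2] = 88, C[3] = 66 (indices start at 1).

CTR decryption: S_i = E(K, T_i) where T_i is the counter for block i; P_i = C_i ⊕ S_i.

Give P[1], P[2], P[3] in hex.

P[1]: T = CC, S = E(K, T) = 4A; 34 ⊕ 4A = 7E.
P[2]: T = CD, S = E(K, T) = 4B; 88 ⊕ 4B = C3.
P[3]: T = CE, S = E(K, T) = 4C; 66 ⊕ 4C = 2A.

P[1] = 7E, P[2] = C3, P[3] = 2A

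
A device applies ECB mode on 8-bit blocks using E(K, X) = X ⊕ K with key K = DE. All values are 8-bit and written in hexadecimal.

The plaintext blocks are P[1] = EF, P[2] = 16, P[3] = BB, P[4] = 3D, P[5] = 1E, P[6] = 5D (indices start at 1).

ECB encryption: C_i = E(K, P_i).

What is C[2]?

C[2] = C8

C[2]: E(K, 16) = C8.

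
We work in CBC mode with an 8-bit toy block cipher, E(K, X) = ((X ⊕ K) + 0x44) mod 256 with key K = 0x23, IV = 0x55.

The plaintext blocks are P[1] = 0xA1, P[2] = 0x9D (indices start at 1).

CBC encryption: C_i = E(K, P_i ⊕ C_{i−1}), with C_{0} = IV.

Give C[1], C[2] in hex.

C[1]: P[1] ⊕ 0x55 = 0xF4; E(K, 0xF4) = 0x1B.
C[2]: P[2] ⊕ 0x1B = 0x86; E(K, 0x86) = 0xE9.

C[1] = 0x1B, C[2] = 0xE9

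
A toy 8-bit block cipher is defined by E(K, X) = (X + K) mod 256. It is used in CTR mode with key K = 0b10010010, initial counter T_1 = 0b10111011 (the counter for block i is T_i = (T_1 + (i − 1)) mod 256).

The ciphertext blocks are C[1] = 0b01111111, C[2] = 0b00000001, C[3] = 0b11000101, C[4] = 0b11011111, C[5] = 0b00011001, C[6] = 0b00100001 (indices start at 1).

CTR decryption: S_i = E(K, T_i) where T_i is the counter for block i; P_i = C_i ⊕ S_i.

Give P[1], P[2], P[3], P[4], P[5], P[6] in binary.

P[1] = 0b00110010, P[2] = 0b01001111, P[3] = 0b10001010, P[4] = 0b10001111, P[5] = 0b01001000, P[6] = 0b01110011

P[1]: T = 0b10111011, S = E(K, T) = 0b01001101; 0b01111111 ⊕ 0b01001101 = 0b00110010.
P[2]: T = 0b10111100, S = E(K, T) = 0b01001110; 0b00000001 ⊕ 0b01001110 = 0b01001111.
P[3]: T = 0b10111101, S = E(K, T) = 0b01001111; 0b11000101 ⊕ 0b01001111 = 0b10001010.
P[4]: T = 0b10111110, S = E(K, T) = 0b01010000; 0b11011111 ⊕ 0b01010000 = 0b10001111.
P[5]: T = 0b10111111, S = E(K, T) = 0b01010001; 0b00011001 ⊕ 0b01010001 = 0b01001000.
P[6]: T = 0b11000000, S = E(K, T) = 0b01010010; 0b00100001 ⊕ 0b01010010 = 0b01110011.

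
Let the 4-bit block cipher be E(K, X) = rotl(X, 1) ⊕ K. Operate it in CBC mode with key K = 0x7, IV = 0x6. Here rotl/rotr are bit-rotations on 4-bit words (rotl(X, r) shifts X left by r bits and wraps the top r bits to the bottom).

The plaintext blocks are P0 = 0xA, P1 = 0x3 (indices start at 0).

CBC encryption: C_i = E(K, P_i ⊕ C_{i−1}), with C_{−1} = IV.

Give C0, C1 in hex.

C0: P0 ⊕ 0x6 = 0xC; E(K, 0xC) = 0xE.
C1: P1 ⊕ 0xE = 0xD; E(K, 0xD) = 0xC.

C0 = 0xE, C1 = 0xC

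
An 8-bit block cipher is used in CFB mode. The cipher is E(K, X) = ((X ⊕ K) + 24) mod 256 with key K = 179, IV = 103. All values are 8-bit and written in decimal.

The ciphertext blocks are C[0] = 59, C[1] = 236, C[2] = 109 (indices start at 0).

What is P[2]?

CFB decryption: P_i = C_i ⊕ E(K, C_{i−1}), with C_{−1} = IV.
P[2]: E(K, 236) = 119; 109 ⊕ 119 = 26.

P[2] = 26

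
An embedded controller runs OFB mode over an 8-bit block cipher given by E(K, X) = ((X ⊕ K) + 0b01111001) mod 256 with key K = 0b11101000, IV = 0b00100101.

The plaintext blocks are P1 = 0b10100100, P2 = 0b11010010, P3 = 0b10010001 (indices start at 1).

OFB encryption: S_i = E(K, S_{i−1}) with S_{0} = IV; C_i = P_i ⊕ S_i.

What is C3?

C3 = 0b11011001

C1: S = E(K, 0b00100101) = 0b01000110; 0b10100100 ⊕ 0b01000110 = 0b11100010.
C2: S = E(K, 0b01000110) = 0b00100111; 0b11010010 ⊕ 0b00100111 = 0b11110101.
C3: S = E(K, 0b00100111) = 0b01001000; 0b10010001 ⊕ 0b01001000 = 0b11011001.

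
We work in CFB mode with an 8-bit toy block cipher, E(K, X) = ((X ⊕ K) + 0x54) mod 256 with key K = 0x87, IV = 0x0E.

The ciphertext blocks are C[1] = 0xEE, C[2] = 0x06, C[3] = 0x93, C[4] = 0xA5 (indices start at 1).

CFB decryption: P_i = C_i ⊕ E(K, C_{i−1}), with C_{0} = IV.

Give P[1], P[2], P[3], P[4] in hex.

P[1] = 0x33, P[2] = 0xBB, P[3] = 0x46, P[4] = 0xCD

P[1]: E(K, 0x0E) = 0xDD; 0xEE ⊕ 0xDD = 0x33.
P[2]: E(K, 0xEE) = 0xBD; 0x06 ⊕ 0xBD = 0xBB.
P[3]: E(K, 0x06) = 0xD5; 0x93 ⊕ 0xD5 = 0x46.
P[4]: E(K, 0x93) = 0x68; 0xA5 ⊕ 0x68 = 0xCD.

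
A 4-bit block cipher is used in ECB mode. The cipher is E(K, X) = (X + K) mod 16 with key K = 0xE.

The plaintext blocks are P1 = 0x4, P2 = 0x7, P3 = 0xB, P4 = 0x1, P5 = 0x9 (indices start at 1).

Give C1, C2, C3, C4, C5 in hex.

C1 = 0x2, C2 = 0x5, C3 = 0x9, C4 = 0xF, C5 = 0x7

ECB encryption: C_i = E(K, P_i).
C1: E(K, 0x4) = 0x2.
C2: E(K, 0x7) = 0x5.
C3: E(K, 0xB) = 0x9.
C4: E(K, 0x1) = 0xF.
C5: E(K, 0x9) = 0x7.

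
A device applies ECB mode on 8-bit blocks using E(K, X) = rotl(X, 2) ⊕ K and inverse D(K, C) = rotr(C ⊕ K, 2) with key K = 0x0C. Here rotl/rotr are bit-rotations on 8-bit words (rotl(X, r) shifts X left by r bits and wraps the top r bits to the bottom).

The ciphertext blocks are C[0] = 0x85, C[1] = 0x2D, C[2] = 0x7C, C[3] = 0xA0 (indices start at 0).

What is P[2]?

P[2] = 0x1C

ECB decryption: P_i = D(K, C_i).
P[2]: D(K, 0x7C) = 0x1C.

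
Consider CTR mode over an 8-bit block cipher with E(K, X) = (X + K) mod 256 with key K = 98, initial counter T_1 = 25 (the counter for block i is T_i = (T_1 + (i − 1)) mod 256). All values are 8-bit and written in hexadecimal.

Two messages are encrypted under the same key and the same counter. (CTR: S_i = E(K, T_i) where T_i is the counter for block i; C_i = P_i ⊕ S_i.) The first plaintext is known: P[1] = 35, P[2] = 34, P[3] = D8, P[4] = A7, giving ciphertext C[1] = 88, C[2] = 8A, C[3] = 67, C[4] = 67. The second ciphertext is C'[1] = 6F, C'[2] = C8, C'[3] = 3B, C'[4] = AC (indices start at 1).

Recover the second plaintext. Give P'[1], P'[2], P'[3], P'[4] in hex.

P'[1] = D2, P'[2] = 76, P'[3] = 84, P'[4] = 6C

In CTR with a reused counter, both messages share the same keystream S_i, so C_i ⊕ C'_i = P_i ⊕ P'_i and thus P'_i = P_i ⊕ C_i ⊕ C'_i.
P'[1]: 35 ⊕ 88 ⊕ 6F = D2.
P'[2]: 34 ⊕ 8A ⊕ C8 = 76.
P'[3]: D8 ⊕ 67 ⊕ 3B = 84.
P'[4]: A7 ⊕ 67 ⊕ AC = 6C.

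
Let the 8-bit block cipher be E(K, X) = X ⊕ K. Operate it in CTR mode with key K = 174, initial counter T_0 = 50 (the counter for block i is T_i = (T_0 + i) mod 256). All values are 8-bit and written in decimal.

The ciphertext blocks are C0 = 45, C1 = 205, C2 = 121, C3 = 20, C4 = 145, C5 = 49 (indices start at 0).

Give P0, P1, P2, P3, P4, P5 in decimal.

P0 = 177, P1 = 80, P2 = 227, P3 = 143, P4 = 9, P5 = 168

CTR decryption: S_i = E(K, T_i) where T_i is the counter for block i; P_i = C_i ⊕ S_i.
P0: T = 50, S = E(K, T) = 156; 45 ⊕ 156 = 177.
P1: T = 51, S = E(K, T) = 157; 205 ⊕ 157 = 80.
P2: T = 52, S = E(K, T) = 154; 121 ⊕ 154 = 227.
P3: T = 53, S = E(K, T) = 155; 20 ⊕ 155 = 143.
P4: T = 54, S = E(K, T) = 152; 145 ⊕ 152 = 9.
P5: T = 55, S = E(K, T) = 153; 49 ⊕ 153 = 168.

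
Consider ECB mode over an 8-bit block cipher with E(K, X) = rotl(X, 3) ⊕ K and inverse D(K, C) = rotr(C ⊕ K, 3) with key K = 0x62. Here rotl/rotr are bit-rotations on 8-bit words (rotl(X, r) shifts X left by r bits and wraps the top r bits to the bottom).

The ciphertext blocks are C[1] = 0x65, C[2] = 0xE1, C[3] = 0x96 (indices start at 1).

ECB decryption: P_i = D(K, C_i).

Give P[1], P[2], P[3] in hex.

P[1] = 0xE0, P[2] = 0x70, P[3] = 0x9E

P[1]: D(K, 0x65) = 0xE0.
P[2]: D(K, 0xE1) = 0x70.
P[3]: D(K, 0x96) = 0x9E.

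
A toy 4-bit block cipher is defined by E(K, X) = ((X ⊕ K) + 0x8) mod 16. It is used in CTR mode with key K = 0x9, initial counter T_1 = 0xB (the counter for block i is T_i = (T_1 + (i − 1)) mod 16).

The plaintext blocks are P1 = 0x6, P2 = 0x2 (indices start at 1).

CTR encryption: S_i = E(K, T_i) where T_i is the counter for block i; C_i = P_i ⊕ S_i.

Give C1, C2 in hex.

C1 = 0xC, C2 = 0xF

C1: T = 0xB, S = E(K, T) = 0xA; 0x6 ⊕ 0xA = 0xC.
C2: T = 0xC, S = E(K, T) = 0xD; 0x2 ⊕ 0xD = 0xF.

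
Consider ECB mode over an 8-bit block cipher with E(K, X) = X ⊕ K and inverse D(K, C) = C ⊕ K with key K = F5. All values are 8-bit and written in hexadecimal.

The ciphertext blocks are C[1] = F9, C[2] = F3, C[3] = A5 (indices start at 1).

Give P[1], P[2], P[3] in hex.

P[1] = 0C, P[2] = 06, P[3] = 50

ECB decryption: P_i = D(K, C_i).
P[1]: D(K, F9) = 0C.
P[2]: D(K, F3) = 06.
P[3]: D(K, A5) = 50.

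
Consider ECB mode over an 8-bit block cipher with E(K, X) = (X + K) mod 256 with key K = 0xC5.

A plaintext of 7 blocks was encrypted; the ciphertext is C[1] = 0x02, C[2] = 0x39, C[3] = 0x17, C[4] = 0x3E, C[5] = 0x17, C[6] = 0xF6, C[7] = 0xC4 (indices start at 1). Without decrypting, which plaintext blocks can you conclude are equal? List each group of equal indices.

P[3] = P[5]

ECB encrypts each block independently with the same key, so equal ciphertext blocks imply equal plaintext blocks.
C[3] = C[5] = 0x17, so P[3] = P[5].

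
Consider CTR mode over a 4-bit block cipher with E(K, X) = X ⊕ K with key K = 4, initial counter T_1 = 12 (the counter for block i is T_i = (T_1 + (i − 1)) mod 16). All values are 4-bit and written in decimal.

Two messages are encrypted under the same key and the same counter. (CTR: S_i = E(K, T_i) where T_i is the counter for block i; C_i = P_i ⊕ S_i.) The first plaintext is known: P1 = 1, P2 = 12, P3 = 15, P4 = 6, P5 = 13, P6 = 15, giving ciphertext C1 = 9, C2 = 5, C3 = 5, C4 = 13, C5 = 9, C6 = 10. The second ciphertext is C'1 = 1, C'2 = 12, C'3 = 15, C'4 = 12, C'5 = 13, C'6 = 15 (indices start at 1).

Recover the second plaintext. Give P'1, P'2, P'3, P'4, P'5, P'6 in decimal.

In CTR with a reused counter, both messages share the same keystream S_i, so C_i ⊕ C'_i = P_i ⊕ P'_i and thus P'_i = P_i ⊕ C_i ⊕ C'_i.
P'1: 1 ⊕ 9 ⊕ 1 = 9.
P'2: 12 ⊕ 5 ⊕ 12 = 5.
P'3: 15 ⊕ 5 ⊕ 15 = 5.
P'4: 6 ⊕ 13 ⊕ 12 = 7.
P'5: 13 ⊕ 9 ⊕ 13 = 9.
P'6: 15 ⊕ 10 ⊕ 15 = 10.

P'1 = 9, P'2 = 5, P'3 = 5, P'4 = 7, P'5 = 9, P'6 = 10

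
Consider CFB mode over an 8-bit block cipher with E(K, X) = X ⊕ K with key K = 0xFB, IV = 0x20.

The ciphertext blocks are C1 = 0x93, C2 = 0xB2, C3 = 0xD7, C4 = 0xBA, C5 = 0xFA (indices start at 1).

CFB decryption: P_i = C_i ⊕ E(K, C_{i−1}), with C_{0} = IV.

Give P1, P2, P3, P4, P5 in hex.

P1: E(K, 0x20) = 0xDB; 0x93 ⊕ 0xDB = 0x48.
P2: E(K, 0x93) = 0x68; 0xB2 ⊕ 0x68 = 0xDA.
P3: E(K, 0xB2) = 0x49; 0xD7 ⊕ 0x49 = 0x9E.
P4: E(K, 0xD7) = 0x2C; 0xBA ⊕ 0x2C = 0x96.
P5: E(K, 0xBA) = 0x41; 0xFA ⊕ 0x41 = 0xBB.

P1 = 0x48, P2 = 0xDA, P3 = 0x9E, P4 = 0x96, P5 = 0xBB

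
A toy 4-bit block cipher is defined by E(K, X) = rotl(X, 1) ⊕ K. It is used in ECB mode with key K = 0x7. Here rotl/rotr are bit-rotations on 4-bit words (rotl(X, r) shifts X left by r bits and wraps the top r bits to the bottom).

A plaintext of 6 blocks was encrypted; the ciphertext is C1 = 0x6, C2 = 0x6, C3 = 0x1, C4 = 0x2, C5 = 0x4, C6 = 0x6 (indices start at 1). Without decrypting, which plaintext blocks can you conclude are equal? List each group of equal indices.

ECB encrypts each block independently with the same key, so equal ciphertext blocks imply equal plaintext blocks.
C1 = C2 = C6 = 0x6, so P1 = P2 = P6.

P1 = P2 = P6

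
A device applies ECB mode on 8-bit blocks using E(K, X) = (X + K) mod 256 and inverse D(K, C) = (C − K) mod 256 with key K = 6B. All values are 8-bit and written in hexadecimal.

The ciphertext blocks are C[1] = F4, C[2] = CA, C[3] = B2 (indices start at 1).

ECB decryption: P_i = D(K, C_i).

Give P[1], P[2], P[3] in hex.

P[1]: D(K, F4) = 89.
P[2]: D(K, CA) = 5F.
P[3]: D(K, B2) = 47.

P[1] = 89, P[2] = 5F, P[3] = 47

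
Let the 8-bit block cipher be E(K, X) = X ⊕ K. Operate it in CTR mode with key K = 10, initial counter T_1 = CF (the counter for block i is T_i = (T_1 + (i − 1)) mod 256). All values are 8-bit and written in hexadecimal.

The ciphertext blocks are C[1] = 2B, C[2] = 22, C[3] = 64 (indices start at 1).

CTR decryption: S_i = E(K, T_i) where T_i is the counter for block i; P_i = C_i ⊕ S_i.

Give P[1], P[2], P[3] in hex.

P[1] = F4, P[2] = E2, P[3] = A5

P[1]: T = CF, S = E(K, T) = DF; 2B ⊕ DF = F4.
P[2]: T = D0, S = E(K, T) = C0; 22 ⊕ C0 = E2.
P[3]: T = D1, S = E(K, T) = C1; 64 ⊕ C1 = A5.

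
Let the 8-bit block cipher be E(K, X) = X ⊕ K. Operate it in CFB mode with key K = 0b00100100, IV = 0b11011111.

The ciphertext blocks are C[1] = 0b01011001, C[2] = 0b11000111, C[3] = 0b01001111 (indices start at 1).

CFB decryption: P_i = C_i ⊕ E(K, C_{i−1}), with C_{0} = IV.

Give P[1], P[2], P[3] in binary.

P[1] = 0b10100010, P[2] = 0b10111010, P[3] = 0b10101100

P[1]: E(K, 0b11011111) = 0b11111011; 0b01011001 ⊕ 0b11111011 = 0b10100010.
P[2]: E(K, 0b01011001) = 0b01111101; 0b11000111 ⊕ 0b01111101 = 0b10111010.
P[3]: E(K, 0b11000111) = 0b11100011; 0b01001111 ⊕ 0b11100011 = 0b10101100.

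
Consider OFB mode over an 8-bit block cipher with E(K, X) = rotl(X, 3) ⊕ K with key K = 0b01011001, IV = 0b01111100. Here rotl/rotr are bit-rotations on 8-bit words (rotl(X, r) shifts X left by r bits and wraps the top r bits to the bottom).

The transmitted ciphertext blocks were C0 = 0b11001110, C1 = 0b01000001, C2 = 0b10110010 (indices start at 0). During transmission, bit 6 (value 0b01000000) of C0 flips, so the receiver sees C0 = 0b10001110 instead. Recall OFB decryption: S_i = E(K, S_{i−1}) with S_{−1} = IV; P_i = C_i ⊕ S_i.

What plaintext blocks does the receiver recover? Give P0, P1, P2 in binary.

Only C0 changed, to 0b10001110. In OFB, a change in C_i flips the same bit in P_i only; the keystream is unaffected. Decrypting the received ciphertext:
P0: S = E(K, 0b01111100) = 0b10111010; 0b10001110 ⊕ 0b10111010 = 0b00110100.
P1: S = E(K, 0b10111010) = 0b10001100; 0b01000001 ⊕ 0b10001100 = 0b11001101.
P2: S = E(K, 0b10001100) = 0b00111101; 0b10110010 ⊕ 0b00111101 = 0b10001111.
Blocks that differ from the original plaintext: P0.

P0 = 0b00110100, P1 = 0b11001101, P2 = 0b10001111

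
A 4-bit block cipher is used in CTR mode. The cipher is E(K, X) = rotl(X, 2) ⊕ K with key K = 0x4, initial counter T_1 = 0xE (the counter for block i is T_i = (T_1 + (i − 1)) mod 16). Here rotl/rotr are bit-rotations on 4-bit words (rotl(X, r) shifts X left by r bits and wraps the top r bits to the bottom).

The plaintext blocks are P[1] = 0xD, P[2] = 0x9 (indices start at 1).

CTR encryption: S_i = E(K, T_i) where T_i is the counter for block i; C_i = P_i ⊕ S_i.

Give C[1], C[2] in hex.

C[1]: T = 0xE, S = E(K, T) = 0xF; 0xD ⊕ 0xF = 0x2.
C[2]: T = 0xF, S = E(K, T) = 0xB; 0x9 ⊕ 0xB = 0x2.

C[1] = 0x2, C[2] = 0x2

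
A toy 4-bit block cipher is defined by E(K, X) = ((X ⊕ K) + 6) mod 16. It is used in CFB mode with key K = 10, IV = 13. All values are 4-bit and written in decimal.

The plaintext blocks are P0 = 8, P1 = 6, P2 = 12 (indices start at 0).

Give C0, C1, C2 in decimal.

C0 = 5, C1 = 3, C2 = 3

CFB encryption: C_i = P_i ⊕ E(K, C_{i−1}), with C_{−1} = IV.
C0: E(K, 13) = 13; 8 ⊕ 13 = 5.
C1: E(K, 5) = 5; 6 ⊕ 5 = 3.
C2: E(K, 3) = 15; 12 ⊕ 15 = 3.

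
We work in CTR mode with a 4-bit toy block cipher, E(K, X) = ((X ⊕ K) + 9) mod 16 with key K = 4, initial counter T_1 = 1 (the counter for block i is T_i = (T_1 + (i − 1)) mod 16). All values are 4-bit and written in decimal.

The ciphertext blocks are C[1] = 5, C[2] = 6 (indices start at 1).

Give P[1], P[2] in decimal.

CTR decryption: S_i = E(K, T_i) where T_i is the counter for block i; P_i = C_i ⊕ S_i.
P[1]: T = 1, S = E(K, T) = 14; 5 ⊕ 14 = 11.
P[2]: T = 2, S = E(K, T) = 15; 6 ⊕ 15 = 9.

P[1] = 11, P[2] = 9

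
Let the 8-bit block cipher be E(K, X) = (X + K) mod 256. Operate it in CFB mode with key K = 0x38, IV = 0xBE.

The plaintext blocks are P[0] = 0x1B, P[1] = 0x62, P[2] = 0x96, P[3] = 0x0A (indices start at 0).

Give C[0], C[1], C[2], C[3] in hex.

CFB encryption: C_i = P_i ⊕ E(K, C_{i−1}), with C_{−1} = IV.
C[0]: E(K, 0xBE) = 0xF6; 0x1B ⊕ 0xF6 = 0xED.
C[1]: E(K, 0xED) = 0x25; 0x62 ⊕ 0x25 = 0x47.
C[2]: E(K, 0x47) = 0x7F; 0x96 ⊕ 0x7F = 0xE9.
C[3]: E(K, 0xE9) = 0x21; 0x0A ⊕ 0x21 = 0x2B.

C[0] = 0xED, C[1] = 0x47, C[2] = 0xE9, C[3] = 0x2B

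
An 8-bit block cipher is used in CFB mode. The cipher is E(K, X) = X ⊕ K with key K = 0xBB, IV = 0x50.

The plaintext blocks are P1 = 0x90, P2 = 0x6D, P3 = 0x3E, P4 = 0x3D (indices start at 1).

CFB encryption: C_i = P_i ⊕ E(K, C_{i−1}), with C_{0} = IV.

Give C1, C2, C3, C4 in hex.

C1: E(K, 0x50) = 0xEB; 0x90 ⊕ 0xEB = 0x7B.
C2: E(K, 0x7B) = 0xC0; 0x6D ⊕ 0xC0 = 0xAD.
C3: E(K, 0xAD) = 0x16; 0x3E ⊕ 0x16 = 0x28.
C4: E(K, 0x28) = 0x93; 0x3D ⊕ 0x93 = 0xAE.

C1 = 0x7B, C2 = 0xAD, C3 = 0x28, C4 = 0xAE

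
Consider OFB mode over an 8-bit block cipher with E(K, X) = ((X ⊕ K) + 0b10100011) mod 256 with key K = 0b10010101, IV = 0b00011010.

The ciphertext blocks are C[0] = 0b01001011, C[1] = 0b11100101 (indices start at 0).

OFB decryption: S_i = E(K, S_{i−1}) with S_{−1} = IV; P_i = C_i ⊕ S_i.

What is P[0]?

P[0] = 0b01111001

P[0]: S = E(K, 0b00011010) = 0b00110010; 0b01001011 ⊕ 0b00110010 = 0b01111001.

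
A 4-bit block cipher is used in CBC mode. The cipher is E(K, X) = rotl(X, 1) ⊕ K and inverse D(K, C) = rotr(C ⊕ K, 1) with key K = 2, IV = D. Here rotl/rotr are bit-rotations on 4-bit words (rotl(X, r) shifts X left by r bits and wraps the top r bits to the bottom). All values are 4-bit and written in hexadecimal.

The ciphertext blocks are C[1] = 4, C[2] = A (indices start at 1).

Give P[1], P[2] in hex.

CBC decryption: P_i = D(K, C_i) ⊕ C_{i−1}, with C_{0} = IV.
P[1]: D(K, 4) = 3; 3 ⊕ D = E.
P[2]: D(K, A) = 4; 4 ⊕ 4 = 0.

P[1] = E, P[2] = 0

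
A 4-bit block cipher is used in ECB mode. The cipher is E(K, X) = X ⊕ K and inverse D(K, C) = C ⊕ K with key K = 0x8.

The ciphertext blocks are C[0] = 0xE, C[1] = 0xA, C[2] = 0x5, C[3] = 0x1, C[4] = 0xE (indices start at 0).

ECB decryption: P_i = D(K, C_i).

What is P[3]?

P[3]: D(K, 0x1) = 0x9.

P[3] = 0x9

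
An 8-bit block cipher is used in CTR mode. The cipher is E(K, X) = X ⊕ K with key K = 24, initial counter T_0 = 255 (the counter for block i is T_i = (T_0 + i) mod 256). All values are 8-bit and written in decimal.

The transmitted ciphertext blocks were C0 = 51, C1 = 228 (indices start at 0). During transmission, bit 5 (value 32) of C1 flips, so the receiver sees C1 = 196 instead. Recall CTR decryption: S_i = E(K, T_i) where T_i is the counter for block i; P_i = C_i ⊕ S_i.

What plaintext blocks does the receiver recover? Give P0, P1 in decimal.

Only C1 changed, to 196. In CTR, a change in C_i flips the same bit in P_i only; the keystream is unaffected. Decrypting the received ciphertext:
P0: T = 255, S = E(K, T) = 231; 51 ⊕ 231 = 212.
P1: T = 0, S = E(K, T) = 24; 196 ⊕ 24 = 220.
Blocks that differ from the original plaintext: P1.

P0 = 212, P1 = 220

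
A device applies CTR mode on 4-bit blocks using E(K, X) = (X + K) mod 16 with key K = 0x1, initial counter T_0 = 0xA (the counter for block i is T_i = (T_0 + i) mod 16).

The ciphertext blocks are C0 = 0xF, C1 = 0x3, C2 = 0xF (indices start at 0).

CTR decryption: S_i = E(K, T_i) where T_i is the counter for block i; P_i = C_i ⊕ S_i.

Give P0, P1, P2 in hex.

P0: T = 0xA, S = E(K, T) = 0xB; 0xF ⊕ 0xB = 0x4.
P1: T = 0xB, S = E(K, T) = 0xC; 0x3 ⊕ 0xC = 0xF.
P2: T = 0xC, S = E(K, T) = 0xD; 0xF ⊕ 0xD = 0x2.

P0 = 0x4, P1 = 0xF, P2 = 0x2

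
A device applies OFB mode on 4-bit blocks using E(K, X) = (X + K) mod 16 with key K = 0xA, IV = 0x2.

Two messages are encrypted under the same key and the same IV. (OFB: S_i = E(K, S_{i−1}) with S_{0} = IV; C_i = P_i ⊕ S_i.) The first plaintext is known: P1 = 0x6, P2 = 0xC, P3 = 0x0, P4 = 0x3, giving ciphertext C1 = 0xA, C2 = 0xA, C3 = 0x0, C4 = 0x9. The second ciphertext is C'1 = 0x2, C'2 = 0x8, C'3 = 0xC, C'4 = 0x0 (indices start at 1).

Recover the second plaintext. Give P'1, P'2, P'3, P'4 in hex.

In OFB with a reused IV, both messages share the same keystream S_i, so C_i ⊕ C'_i = P_i ⊕ P'_i and thus P'_i = P_i ⊕ C_i ⊕ C'_i.
P'1: 0x6 ⊕ 0xA ⊕ 0x2 = 0xE.
P'2: 0xC ⊕ 0xA ⊕ 0x8 = 0xE.
P'3: 0x0 ⊕ 0x0 ⊕ 0xC = 0xC.
P'4: 0x3 ⊕ 0x9 ⊕ 0x0 = 0xA.

P'1 = 0xE, P'2 = 0xE, P'3 = 0xC, P'4 = 0xA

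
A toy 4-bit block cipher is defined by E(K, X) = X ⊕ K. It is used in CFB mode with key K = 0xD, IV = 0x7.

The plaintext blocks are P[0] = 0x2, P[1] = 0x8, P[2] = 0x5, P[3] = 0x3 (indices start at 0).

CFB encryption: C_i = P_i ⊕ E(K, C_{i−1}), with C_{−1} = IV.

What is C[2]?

C[0]: E(K, 0x7) = 0xA; 0x2 ⊕ 0xA = 0x8.
C[1]: E(K, 0x8) = 0x5; 0x8 ⊕ 0x5 = 0xD.
C[2]: E(K, 0xD) = 0x0; 0x5 ⊕ 0x0 = 0x5.

C[2] = 0x5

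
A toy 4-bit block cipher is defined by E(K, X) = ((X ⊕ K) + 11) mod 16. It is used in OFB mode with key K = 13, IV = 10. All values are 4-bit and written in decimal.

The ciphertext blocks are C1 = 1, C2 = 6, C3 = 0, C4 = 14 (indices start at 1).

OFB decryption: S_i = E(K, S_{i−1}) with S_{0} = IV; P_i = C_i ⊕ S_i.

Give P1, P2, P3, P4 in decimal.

P1 = 3, P2 = 12, P3 = 2, P4 = 4

P1: S = E(K, 10) = 2; 1 ⊕ 2 = 3.
P2: S = E(K, 2) = 10; 6 ⊕ 10 = 12.
P3: S = E(K, 10) = 2; 0 ⊕ 2 = 2.
P4: S = E(K, 2) = 10; 14 ⊕ 10 = 4.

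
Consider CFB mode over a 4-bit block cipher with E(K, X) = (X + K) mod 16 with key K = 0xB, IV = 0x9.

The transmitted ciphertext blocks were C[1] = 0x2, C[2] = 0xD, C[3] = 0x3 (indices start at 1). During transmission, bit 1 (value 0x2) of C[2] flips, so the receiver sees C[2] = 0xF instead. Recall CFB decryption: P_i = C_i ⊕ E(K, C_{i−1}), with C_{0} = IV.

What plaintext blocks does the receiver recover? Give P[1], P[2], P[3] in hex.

P[1] = 0x6, P[2] = 0x2, P[3] = 0x9

Only C[2] changed, to 0xF. In CFB, a change in C_i flips the same bit in P_i and garbles P_{i+1}. Decrypting the received ciphertext:
P[1]: E(K, 0x9) = 0x4; 0x2 ⊕ 0x4 = 0x6.
P[2]: E(K, 0x2) = 0xD; 0xF ⊕ 0xD = 0x2.
P[3]: E(K, 0xF) = 0xA; 0x3 ⊕ 0xA = 0x9.
Blocks that differ from the original plaintext: P[2], P[3].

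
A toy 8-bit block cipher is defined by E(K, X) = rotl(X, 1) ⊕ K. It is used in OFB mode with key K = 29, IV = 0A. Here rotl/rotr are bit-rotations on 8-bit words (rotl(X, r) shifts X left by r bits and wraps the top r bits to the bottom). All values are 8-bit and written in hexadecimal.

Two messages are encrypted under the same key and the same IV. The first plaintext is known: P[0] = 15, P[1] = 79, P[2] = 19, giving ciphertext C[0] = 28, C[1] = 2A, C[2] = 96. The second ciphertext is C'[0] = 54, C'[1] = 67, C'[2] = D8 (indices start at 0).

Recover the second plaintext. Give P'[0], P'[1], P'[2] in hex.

In OFB with a reused IV, both messages share the same keystream S_i, so C_i ⊕ C'_i = P_i ⊕ P'_i and thus P'_i = P_i ⊕ C_i ⊕ C'_i.
P'[0]: 15 ⊕ 28 ⊕ 54 = 69.
P'[1]: 79 ⊕ 2A ⊕ 67 = 34.
P'[2]: 19 ⊕ 96 ⊕ D8 = 57.

P'[0] = 69, P'[1] = 34, P'[2] = 57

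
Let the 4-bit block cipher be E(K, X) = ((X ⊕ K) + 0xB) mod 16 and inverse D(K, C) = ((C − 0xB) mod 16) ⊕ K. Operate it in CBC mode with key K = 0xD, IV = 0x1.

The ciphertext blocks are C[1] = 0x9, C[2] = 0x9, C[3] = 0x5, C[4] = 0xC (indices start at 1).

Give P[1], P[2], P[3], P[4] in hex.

P[1] = 0x2, P[2] = 0xA, P[3] = 0xE, P[4] = 0x9

CBC decryption: P_i = D(K, C_i) ⊕ C_{i−1}, with C_{0} = IV.
P[1]: D(K, 0x9) = 0x3; 0x3 ⊕ 0x1 = 0x2.
P[2]: D(K, 0x9) = 0x3; 0x3 ⊕ 0x9 = 0xA.
P[3]: D(K, 0x5) = 0x7; 0x7 ⊕ 0x9 = 0xE.
P[4]: D(K, 0xC) = 0xC; 0xC ⊕ 0x5 = 0x9.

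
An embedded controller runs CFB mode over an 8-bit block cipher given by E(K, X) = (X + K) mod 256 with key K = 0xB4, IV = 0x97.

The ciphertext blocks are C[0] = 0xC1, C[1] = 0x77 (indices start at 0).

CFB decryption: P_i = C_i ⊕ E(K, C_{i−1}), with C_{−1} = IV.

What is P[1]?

P[1] = 0x02

P[1]: E(K, 0xC1) = 0x75; 0x77 ⊕ 0x75 = 0x02.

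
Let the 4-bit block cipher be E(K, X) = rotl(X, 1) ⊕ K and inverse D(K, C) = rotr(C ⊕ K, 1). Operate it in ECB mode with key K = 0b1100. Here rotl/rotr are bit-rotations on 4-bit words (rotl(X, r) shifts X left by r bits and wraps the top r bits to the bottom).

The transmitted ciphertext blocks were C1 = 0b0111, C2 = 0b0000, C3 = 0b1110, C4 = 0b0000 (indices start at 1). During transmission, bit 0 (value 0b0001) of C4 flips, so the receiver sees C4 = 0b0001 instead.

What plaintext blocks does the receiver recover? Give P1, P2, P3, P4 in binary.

ECB decryption: P_i = D(K, C_i).
Only C4 changed, to 0b0001. In ECB, a change in C_i affects only P_i. Decrypting the received ciphertext:
P1: D(K, 0b0111) = 0b1101.
P2: D(K, 0b0000) = 0b0110.
P3: D(K, 0b1110) = 0b0001.
P4: D(K, 0b0001) = 0b1110.
Blocks that differ from the original plaintext: P4.

P1 = 0b1101, P2 = 0b0110, P3 = 0b0001, P4 = 0b1110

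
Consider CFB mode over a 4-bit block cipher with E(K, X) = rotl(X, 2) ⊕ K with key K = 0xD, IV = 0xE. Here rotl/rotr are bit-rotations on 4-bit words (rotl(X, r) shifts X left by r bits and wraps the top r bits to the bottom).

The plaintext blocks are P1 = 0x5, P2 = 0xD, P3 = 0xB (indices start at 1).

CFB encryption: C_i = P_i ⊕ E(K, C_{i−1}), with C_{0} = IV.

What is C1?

C1: E(K, 0xE) = 0x6; 0x5 ⊕ 0x6 = 0x3.

C1 = 0x3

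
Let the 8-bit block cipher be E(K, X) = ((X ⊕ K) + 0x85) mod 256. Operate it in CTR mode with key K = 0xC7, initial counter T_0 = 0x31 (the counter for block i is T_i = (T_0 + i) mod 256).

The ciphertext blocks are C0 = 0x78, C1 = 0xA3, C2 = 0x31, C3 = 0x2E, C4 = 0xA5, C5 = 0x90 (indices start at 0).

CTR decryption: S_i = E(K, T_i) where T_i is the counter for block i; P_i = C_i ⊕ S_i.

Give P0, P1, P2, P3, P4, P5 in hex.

P0: T = 0x31, S = E(K, T) = 0x7B; 0x78 ⊕ 0x7B = 0x03.
P1: T = 0x32, S = E(K, T) = 0x7A; 0xA3 ⊕ 0x7A = 0xD9.
P2: T = 0x33, S = E(K, T) = 0x79; 0x31 ⊕ 0x79 = 0x48.
P3: T = 0x34, S = E(K, T) = 0x78; 0x2E ⊕ 0x78 = 0x56.
P4: T = 0x35, S = E(K, T) = 0x77; 0xA5 ⊕ 0x77 = 0xD2.
P5: T = 0x36, S = E(K, T) = 0x76; 0x90 ⊕ 0x76 = 0xE6.

P0 = 0x03, P1 = 0xD9, P2 = 0x48, P3 = 0x56, P4 = 0xD2, P5 = 0xE6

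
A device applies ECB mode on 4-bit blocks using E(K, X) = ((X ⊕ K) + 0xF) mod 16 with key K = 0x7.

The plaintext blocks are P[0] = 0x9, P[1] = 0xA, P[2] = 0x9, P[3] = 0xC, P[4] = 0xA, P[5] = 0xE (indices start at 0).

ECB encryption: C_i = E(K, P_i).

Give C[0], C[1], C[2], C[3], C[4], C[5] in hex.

C[0] = 0xD, C[1] = 0xC, C[2] = 0xD, C[3] = 0xA, C[4] = 0xC, C[5] = 0x8

C[0]: E(K, 0x9) = 0xD.
C[1]: E(K, 0xA) = 0xC.
C[2]: E(K, 0x9) = 0xD.
C[3]: E(K, 0xC) = 0xA.
C[4]: E(K, 0xA) = 0xC.
C[5]: E(K, 0xE) = 0x8.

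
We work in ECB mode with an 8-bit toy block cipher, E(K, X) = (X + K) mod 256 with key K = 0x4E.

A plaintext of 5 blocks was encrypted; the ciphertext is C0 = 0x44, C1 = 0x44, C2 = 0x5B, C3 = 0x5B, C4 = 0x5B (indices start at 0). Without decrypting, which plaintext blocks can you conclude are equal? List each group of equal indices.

ECB encrypts each block independently with the same key, so equal ciphertext blocks imply equal plaintext blocks.
C0 = C1 = 0x44, so P0 = P1.
C2 = C3 = C4 = 0x5B, so P2 = P3 = P4.

P0 = P1; P2 = P3 = P4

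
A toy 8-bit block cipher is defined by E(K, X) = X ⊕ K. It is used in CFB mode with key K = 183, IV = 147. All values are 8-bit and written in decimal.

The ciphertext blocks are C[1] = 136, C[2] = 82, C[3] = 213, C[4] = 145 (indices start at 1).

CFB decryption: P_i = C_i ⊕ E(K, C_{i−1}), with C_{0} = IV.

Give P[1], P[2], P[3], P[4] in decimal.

P[1]: E(K, 147) = 36; 136 ⊕ 36 = 172.
P[2]: E(K, 136) = 63; 82 ⊕ 63 = 109.
P[3]: E(K, 82) = 229; 213 ⊕ 229 = 48.
P[4]: E(K, 213) = 98; 145 ⊕ 98 = 243.

P[1] = 172, P[2] = 109, P[3] = 48, P[4] = 243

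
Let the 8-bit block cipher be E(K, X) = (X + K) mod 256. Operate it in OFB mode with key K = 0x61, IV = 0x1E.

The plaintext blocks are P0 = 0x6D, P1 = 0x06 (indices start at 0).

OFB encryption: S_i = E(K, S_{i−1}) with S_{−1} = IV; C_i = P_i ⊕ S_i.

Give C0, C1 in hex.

C0 = 0x12, C1 = 0xE6

C0: S = E(K, 0x1E) = 0x7F; 0x6D ⊕ 0x7F = 0x12.
C1: S = E(K, 0x7F) = 0xE0; 0x06 ⊕ 0xE0 = 0xE6.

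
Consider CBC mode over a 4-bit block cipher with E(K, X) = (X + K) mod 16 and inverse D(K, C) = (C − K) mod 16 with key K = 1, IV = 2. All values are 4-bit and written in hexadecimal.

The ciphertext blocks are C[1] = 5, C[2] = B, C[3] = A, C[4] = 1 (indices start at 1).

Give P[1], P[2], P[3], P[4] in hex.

P[1] = 6, P[2] = F, P[3] = 2, P[4] = A

CBC decryption: P_i = D(K, C_i) ⊕ C_{i−1}, with C_{0} = IV.
P[1]: D(K, 5) = 4; 4 ⊕ 2 = 6.
P[2]: D(K, B) = A; A ⊕ 5 = F.
P[3]: D(K, A) = 9; 9 ⊕ B = 2.
P[4]: D(K, 1) = 0; 0 ⊕ A = A.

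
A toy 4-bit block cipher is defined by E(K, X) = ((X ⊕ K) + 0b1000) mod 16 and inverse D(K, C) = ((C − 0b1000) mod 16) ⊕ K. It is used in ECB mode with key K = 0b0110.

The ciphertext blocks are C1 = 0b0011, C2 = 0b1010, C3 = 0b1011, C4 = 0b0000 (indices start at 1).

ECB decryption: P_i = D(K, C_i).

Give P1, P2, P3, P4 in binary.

P1: D(K, 0b0011) = 0b1101.
P2: D(K, 0b1010) = 0b0100.
P3: D(K, 0b1011) = 0b0101.
P4: D(K, 0b0000) = 0b1110.

P1 = 0b1101, P2 = 0b0100, P3 = 0b0101, P4 = 0b1110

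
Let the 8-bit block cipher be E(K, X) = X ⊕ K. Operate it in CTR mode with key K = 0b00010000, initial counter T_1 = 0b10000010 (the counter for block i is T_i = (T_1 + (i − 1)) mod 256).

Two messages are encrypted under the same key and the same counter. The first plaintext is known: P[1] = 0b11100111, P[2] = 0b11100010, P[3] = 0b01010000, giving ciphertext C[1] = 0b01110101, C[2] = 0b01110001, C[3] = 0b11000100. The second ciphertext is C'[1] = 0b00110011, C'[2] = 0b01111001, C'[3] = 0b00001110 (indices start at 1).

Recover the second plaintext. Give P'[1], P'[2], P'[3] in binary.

P'[1] = 0b10100001, P'[2] = 0b11101010, P'[3] = 0b10011010

In CTR with a reused counter, both messages share the same keystream S_i, so C_i ⊕ C'_i = P_i ⊕ P'_i and thus P'_i = P_i ⊕ C_i ⊕ C'_i.
P'[1]: 0b11100111 ⊕ 0b01110101 ⊕ 0b00110011 = 0b10100001.
P'[2]: 0b11100010 ⊕ 0b01110001 ⊕ 0b01111001 = 0b11101010.
P'[3]: 0b01010000 ⊕ 0b11000100 ⊕ 0b00001110 = 0b10011010.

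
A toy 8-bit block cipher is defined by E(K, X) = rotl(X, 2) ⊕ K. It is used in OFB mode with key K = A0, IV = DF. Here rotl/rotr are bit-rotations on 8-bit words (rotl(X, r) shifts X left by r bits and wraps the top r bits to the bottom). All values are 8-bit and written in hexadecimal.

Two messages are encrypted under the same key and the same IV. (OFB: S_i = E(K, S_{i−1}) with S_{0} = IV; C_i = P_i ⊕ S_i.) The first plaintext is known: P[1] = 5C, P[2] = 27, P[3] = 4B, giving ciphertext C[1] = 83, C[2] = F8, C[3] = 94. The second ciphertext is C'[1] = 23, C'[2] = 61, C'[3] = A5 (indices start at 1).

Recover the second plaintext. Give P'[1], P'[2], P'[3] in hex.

P'[1] = FC, P'[2] = BE, P'[3] = 7A

In OFB with a reused IV, both messages share the same keystream S_i, so C_i ⊕ C'_i = P_i ⊕ P'_i and thus P'_i = P_i ⊕ C_i ⊕ C'_i.
P'[1]: 5C ⊕ 83 ⊕ 23 = FC.
P'[2]: 27 ⊕ F8 ⊕ 61 = BE.
P'[3]: 4B ⊕ 94 ⊕ A5 = 7A.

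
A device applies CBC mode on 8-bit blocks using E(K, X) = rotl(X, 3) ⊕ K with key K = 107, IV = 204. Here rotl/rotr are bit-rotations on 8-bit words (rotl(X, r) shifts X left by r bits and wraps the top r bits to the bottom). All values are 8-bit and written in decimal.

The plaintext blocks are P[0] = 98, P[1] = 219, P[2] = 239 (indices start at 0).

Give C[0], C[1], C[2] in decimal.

CBC encryption: C_i = E(K, P_i ⊕ C_{i−1}), with C_{−1} = IV.
C[0]: P[0] ⊕ 204 = 174; E(K, 174) = 30.
C[1]: P[1] ⊕ 30 = 197; E(K, 197) = 69.
C[2]: P[2] ⊕ 69 = 170; E(K, 170) = 62.

C[0] = 30, C[1] = 69, C[2] = 62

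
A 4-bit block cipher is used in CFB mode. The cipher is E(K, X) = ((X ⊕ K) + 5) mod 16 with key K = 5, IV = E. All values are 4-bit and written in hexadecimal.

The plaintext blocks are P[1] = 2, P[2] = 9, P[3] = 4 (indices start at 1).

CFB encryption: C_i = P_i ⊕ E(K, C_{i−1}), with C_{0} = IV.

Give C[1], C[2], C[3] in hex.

C[1]: E(K, E) = 0; 2 ⊕ 0 = 2.
C[2]: E(K, 2) = C; 9 ⊕ C = 5.
C[3]: E(K, 5) = 5; 4 ⊕ 5 = 1.

C[1] = 2, C[2] = 5, C[3] = 1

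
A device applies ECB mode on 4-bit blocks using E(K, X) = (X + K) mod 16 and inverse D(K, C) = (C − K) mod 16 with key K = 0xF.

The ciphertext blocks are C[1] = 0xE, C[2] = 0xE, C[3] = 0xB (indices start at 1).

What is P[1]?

ECB decryption: P_i = D(K, C_i).
P[1]: D(K, 0xE) = 0xF.

P[1] = 0xF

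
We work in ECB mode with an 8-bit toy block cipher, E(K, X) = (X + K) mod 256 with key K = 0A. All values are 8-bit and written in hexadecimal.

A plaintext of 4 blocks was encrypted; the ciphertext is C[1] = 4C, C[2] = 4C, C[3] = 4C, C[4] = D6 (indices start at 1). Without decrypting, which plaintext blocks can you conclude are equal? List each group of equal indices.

P[1] = P[2] = P[3]

ECB encrypts each block independently with the same key, so equal ciphertext blocks imply equal plaintext blocks.
C[1] = C[2] = C[3] = 4C, so P[1] = P[2] = P[3].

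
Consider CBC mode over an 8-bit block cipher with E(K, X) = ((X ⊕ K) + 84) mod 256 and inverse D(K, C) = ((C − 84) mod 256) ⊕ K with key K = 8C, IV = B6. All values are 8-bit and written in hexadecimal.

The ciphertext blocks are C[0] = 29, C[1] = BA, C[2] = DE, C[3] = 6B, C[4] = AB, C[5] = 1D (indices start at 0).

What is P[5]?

CBC decryption: P_i = D(K, C_i) ⊕ C_{i−1}, with C_{−1} = IV.
P[5]: D(K, 1D) = 15; 15 ⊕ AB = BE.

P[5] = BE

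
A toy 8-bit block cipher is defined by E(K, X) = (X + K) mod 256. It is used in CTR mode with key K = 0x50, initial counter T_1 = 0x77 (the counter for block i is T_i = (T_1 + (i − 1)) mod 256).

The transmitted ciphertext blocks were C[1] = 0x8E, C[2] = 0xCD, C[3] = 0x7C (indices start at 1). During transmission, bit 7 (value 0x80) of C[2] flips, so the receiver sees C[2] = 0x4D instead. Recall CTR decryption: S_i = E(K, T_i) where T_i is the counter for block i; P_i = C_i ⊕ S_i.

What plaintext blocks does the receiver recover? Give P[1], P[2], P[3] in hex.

Only C[2] changed, to 0x4D. In CTR, a change in C_i flips the same bit in P_i only; the keystream is unaffected. Decrypting the received ciphertext:
P[1]: T = 0x77, S = E(K, T) = 0xC7; 0x8E ⊕ 0xC7 = 0x49.
P[2]: T = 0x78, S = E(K, T) = 0xC8; 0x4D ⊕ 0xC8 = 0x85.
P[3]: T = 0x79, S = E(K, T) = 0xC9; 0x7C ⊕ 0xC9 = 0xB5.
Blocks that differ from the original plaintext: P[2].

P[1] = 0x49, P[2] = 0x85, P[3] = 0xB5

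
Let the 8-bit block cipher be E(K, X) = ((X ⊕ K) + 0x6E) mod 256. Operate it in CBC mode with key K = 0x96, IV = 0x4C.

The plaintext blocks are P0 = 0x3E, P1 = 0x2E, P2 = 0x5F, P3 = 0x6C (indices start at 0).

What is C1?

CBC encryption: C_i = E(K, P_i ⊕ C_{i−1}), with C_{−1} = IV.
C0: P0 ⊕ 0x4C = 0x72; E(K, 0x72) = 0x52.
C1: P1 ⊕ 0x52 = 0x7C; E(K, 0x7C) = 0x58.

C1 = 0x58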